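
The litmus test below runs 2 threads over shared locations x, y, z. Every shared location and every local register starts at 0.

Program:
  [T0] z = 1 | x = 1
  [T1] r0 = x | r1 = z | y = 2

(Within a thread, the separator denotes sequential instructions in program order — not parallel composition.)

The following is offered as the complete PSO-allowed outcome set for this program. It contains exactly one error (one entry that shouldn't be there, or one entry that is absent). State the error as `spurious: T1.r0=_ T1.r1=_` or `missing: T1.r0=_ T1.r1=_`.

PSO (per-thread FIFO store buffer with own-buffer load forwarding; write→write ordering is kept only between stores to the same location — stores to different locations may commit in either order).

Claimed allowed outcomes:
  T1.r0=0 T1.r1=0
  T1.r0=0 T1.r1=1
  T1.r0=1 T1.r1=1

outcome vector order: (T1.r0,T1.r1)
PSO (4): 00, 01, 10, 11
PSO∖claimed = {10}

missing: T1.r0=1 T1.r1=0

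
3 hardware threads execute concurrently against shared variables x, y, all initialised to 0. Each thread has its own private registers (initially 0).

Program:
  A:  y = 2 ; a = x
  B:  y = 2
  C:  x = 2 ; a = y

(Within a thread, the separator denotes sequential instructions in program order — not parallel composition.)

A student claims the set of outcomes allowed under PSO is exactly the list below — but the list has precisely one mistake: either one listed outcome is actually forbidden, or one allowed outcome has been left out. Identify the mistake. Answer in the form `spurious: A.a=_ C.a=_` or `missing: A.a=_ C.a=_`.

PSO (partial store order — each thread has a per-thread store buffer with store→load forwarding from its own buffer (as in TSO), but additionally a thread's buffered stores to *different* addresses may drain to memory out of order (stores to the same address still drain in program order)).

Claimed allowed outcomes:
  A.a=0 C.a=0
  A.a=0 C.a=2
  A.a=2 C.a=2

outcome vector order: (A.a,C.a)
PSO (4): 0/0, 0/2, 2/0, 2/2
PSO∖claimed = {2/0}

missing: A.a=2 C.a=0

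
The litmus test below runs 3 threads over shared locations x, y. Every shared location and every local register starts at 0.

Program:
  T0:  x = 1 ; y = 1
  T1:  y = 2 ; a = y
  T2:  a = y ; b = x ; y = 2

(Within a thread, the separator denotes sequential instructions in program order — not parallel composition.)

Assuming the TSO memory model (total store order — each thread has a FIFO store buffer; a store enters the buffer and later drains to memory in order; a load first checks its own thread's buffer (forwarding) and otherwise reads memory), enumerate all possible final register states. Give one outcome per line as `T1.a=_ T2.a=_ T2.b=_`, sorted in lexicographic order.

T1.a=1 T2.a=0 T2.b=0
T1.a=1 T2.a=0 T2.b=1
T1.a=1 T2.a=1 T2.b=1
T1.a=1 T2.a=2 T2.b=0
T1.a=1 T2.a=2 T2.b=1
T1.a=2 T2.a=0 T2.b=0
T1.a=2 T2.a=0 T2.b=1
T1.a=2 T2.a=1 T2.b=1
T1.a=2 T2.a=2 T2.b=0
T1.a=2 T2.a=2 T2.b=1

outcome vector order: (T1.a,T2.a,T2.b)
|TSO outcomes| = 10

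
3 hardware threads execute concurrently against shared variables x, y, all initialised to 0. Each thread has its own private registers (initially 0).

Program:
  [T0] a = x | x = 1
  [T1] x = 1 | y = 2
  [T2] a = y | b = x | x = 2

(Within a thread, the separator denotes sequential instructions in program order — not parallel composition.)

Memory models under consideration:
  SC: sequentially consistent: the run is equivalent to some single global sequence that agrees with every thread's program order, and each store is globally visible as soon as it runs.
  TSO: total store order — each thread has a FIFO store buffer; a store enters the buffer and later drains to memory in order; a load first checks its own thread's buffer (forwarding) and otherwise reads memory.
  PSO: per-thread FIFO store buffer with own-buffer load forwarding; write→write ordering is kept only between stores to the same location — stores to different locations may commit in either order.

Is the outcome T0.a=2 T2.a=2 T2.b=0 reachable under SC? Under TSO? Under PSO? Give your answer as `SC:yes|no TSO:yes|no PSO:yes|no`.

outcome vector order: (T0.a,T2.a,T2.b)
under SC → <0 0 0> <0 0 1> <0 2 1> <1 0 0> <1 0 1> <1 2 1> <2 0 0> <2 0 1> <2 2 1>
under TSO → <0 0 0> <0 0 1> <0 2 1> <1 0 0> <1 0 1> <1 2 1> <2 0 0> <2 0 1> <2 2 1>
under PSO → <0 0 0> <0 0 1> <0 2 0> <0 2 1> <1 0 0> <1 0 1> <1 2 0> <1 2 1> <2 0 0> <2 0 1> <2 2 0> <2 2 1>
target <2 2 0> ∈ {PSO}

SC:no TSO:no PSO:yes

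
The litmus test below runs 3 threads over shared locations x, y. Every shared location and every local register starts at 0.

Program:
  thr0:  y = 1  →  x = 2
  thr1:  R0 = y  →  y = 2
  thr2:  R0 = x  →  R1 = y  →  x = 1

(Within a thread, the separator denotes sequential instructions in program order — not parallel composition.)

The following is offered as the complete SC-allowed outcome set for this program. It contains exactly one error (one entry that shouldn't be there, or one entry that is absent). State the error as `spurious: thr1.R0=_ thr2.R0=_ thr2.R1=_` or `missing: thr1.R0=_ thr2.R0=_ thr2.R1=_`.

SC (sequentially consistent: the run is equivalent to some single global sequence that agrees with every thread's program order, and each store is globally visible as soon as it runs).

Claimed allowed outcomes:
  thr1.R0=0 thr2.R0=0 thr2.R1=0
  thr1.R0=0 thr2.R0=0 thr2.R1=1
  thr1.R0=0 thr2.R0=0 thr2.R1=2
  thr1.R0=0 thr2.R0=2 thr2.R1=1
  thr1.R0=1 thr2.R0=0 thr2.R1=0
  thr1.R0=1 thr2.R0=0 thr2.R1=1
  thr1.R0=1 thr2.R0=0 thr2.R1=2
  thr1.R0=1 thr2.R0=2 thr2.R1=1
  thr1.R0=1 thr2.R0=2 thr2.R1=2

outcome vector order: (thr1.R0,thr2.R0,thr2.R1)
SC (10): 000; 001; 002; 021; 022; 100; 101; 102; 121; 122
SC∖claimed = {022}

missing: thr1.R0=0 thr2.R0=2 thr2.R1=2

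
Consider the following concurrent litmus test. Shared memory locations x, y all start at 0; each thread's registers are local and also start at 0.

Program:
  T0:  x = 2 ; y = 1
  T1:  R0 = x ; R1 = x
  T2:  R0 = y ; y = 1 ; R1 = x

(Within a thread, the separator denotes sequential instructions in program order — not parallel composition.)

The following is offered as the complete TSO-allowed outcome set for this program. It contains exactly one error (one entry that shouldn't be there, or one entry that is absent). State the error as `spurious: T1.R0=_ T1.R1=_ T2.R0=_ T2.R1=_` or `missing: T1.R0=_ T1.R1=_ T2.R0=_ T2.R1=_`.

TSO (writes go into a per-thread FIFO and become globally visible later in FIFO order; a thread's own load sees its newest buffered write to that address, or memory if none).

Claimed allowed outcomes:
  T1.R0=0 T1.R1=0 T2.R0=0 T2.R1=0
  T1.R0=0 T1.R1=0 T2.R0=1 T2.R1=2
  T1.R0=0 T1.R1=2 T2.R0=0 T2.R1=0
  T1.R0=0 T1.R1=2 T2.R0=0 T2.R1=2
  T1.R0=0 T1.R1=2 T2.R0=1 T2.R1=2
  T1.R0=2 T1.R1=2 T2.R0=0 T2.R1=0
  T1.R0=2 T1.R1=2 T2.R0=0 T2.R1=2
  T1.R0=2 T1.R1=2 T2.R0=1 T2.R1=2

outcome vector order: (T1.R0,T1.R1,T2.R0,T2.R1)
[TSO] allowed = {0000; 0002; 0012; 0200; 0202; 0212; 2200; 2202; 2212}
TSO∖claimed = {0002}

missing: T1.R0=0 T1.R1=0 T2.R0=0 T2.R1=2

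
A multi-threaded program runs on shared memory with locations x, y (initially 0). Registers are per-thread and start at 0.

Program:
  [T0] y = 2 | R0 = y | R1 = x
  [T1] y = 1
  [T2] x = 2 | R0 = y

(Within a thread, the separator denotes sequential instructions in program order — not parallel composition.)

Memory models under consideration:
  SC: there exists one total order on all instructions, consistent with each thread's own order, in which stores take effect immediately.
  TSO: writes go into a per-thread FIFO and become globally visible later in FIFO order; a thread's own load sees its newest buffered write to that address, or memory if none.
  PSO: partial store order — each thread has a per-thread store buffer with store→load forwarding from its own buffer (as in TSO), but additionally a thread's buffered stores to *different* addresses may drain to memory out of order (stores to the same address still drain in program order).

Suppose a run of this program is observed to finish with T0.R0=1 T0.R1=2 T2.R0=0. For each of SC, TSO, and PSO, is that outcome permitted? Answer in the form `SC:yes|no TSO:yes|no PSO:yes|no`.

outcome vector order: (T0.R0,T0.R1,T2.R0)
under SC → (1,0,1) (1,2,0) (1,2,1) (1,2,2) (2,0,1) (2,0,2) (2,2,0) (2,2,1) (2,2,2)
under TSO → (1,0,0) (1,0,1) (1,0,2) (1,2,0) (1,2,1) (1,2,2) (2,0,0) (2,0,1) (2,0,2) (2,2,0) (2,2,1) (2,2,2)
under PSO → (1,0,0) (1,0,1) (1,0,2) (1,2,0) (1,2,1) (1,2,2) (2,0,0) (2,0,1) (2,0,2) (2,2,0) (2,2,1) (2,2,2)
target (1,2,0) ∈ {SC,TSO,PSO}

SC:yes TSO:yes PSO:yes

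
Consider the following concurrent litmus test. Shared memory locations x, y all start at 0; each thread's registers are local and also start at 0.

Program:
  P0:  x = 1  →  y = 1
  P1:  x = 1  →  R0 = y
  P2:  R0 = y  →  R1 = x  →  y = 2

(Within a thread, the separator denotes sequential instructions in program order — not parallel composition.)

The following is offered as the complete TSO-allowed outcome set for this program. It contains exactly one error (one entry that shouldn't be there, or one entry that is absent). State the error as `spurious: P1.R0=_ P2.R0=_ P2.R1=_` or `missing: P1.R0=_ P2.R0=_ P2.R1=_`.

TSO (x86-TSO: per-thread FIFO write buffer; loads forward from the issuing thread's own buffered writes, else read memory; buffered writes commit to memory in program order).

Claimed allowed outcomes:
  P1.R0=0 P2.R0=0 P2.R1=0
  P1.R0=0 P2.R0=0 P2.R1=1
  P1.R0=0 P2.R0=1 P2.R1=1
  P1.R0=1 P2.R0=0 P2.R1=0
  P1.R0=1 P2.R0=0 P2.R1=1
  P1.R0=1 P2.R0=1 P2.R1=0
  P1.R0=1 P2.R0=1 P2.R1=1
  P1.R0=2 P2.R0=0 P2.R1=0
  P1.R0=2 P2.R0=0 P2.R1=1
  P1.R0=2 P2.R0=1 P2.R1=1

outcome vector order: (P1.R0,P2.R0,P2.R1)
TSO: 9 outcomes — {0/0/0, 0/0/1, 0/1/1, 1/0/0, 1/0/1, 1/1/1, 2/0/0, 2/0/1, 2/1/1}
claimed∖TSO = {1/1/0}

spurious: P1.R0=1 P2.R0=1 P2.R1=0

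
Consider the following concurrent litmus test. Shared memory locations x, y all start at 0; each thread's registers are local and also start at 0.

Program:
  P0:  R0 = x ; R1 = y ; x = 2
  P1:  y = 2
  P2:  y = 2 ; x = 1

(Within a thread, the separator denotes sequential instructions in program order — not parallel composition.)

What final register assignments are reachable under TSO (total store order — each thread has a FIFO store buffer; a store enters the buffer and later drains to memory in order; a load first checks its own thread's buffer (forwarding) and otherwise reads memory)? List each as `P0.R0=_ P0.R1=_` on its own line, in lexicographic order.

outcome vector order: (P0.R0,P0.R1)
|TSO outcomes| = 3

P0.R0=0 P0.R1=0
P0.R0=0 P0.R1=2
P0.R0=1 P0.R1=2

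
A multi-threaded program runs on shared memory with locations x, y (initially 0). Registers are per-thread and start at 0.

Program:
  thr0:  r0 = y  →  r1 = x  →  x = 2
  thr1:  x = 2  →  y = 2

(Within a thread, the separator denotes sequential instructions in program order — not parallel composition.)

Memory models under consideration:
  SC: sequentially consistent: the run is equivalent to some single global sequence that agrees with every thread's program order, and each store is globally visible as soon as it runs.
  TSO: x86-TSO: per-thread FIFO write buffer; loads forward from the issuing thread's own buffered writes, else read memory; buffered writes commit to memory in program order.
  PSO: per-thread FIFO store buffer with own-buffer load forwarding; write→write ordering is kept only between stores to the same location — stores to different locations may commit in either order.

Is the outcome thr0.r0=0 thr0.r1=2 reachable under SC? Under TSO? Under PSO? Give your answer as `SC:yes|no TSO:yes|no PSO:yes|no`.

SC:yes TSO:yes PSO:yes

outcome vector order: (thr0.r0,thr0.r1)
SC (3): 0/0, 0/2, 2/2
TSO (3): 0/0, 0/2, 2/2
PSO (4): 0/0, 0/2, 2/0, 2/2
target 0/2 ∈ {SC,TSO,PSO}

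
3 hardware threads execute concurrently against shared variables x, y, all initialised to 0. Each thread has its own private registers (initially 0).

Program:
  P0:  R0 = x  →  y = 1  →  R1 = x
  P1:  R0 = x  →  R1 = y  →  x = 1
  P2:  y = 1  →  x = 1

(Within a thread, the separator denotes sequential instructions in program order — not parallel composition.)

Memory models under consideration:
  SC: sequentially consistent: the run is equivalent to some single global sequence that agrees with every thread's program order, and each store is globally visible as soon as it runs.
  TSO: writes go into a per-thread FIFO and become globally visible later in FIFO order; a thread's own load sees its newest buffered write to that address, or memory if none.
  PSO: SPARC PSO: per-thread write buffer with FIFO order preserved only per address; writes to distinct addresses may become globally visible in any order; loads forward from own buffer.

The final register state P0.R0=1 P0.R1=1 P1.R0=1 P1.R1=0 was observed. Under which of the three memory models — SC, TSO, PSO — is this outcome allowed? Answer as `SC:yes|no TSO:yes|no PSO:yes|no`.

outcome vector order: (P0.R0,P0.R1,P1.R0,P1.R1)
under SC → <0 0 0 0>; <0 0 0 1>; <0 0 1 1>; <0 1 0 0>; <0 1 0 1>; <0 1 1 1>; <1 1 0 0>; <1 1 0 1>; <1 1 1 1>
under TSO → <0 0 0 0>; <0 0 0 1>; <0 0 1 1>; <0 1 0 0>; <0 1 0 1>; <0 1 1 1>; <1 1 0 0>; <1 1 0 1>; <1 1 1 1>
under PSO → <0 0 0 0>; <0 0 0 1>; <0 0 1 0>; <0 0 1 1>; <0 1 0 0>; <0 1 0 1>; <0 1 1 0>; <0 1 1 1>; <1 1 0 0>; <1 1 0 1>; <1 1 1 0>; <1 1 1 1>
target <1 1 1 0> ∈ {PSO}

SC:no TSO:no PSO:yes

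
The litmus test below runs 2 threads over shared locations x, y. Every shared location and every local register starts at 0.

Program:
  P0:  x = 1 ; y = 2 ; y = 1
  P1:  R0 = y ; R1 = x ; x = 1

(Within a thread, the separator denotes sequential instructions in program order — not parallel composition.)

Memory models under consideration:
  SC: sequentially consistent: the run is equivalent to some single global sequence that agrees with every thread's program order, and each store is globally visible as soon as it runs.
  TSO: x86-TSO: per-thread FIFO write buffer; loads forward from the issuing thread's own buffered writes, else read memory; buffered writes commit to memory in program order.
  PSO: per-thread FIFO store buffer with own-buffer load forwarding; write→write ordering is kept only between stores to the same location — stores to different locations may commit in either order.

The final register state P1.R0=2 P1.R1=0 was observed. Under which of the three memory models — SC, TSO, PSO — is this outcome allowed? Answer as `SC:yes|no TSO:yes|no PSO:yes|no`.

outcome vector order: (P1.R0,P1.R1)
SC (4): (0,0), (0,1), (1,1), (2,1)
TSO (4): (0,0), (0,1), (1,1), (2,1)
PSO (6): (0,0), (0,1), (1,0), (1,1), (2,0), (2,1)
target (2,0) ∈ {PSO}

SC:no TSO:no PSO:yes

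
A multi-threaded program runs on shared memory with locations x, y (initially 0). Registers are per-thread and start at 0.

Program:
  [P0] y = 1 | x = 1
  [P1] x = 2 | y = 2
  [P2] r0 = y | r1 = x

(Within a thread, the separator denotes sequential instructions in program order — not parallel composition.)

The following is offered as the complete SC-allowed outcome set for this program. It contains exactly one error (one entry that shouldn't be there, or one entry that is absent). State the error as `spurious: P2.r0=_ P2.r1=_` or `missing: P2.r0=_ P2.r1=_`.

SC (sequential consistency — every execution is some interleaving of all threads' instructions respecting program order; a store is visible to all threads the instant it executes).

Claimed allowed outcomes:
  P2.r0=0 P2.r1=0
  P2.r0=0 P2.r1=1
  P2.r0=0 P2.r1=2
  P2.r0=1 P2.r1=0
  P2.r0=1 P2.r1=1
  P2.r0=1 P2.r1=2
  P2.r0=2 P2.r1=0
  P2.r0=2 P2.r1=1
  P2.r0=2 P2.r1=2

spurious: P2.r0=2 P2.r1=0

outcome vector order: (P2.r0,P2.r1)
[SC] allowed = {00 01 02 10 11 12 21 22}
claimed∖SC = {20}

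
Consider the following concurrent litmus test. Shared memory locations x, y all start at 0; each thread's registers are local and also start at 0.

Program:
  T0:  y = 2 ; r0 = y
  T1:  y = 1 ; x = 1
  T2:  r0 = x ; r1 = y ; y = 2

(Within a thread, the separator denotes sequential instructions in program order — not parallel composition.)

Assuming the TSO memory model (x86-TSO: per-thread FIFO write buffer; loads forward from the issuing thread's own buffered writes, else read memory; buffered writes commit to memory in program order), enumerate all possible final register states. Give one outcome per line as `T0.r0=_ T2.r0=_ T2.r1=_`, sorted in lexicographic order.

T0.r0=1 T2.r0=0 T2.r1=0
T0.r0=1 T2.r0=0 T2.r1=1
T0.r0=1 T2.r0=0 T2.r1=2
T0.r0=1 T2.r0=1 T2.r1=1
T0.r0=2 T2.r0=0 T2.r1=0
T0.r0=2 T2.r0=0 T2.r1=1
T0.r0=2 T2.r0=0 T2.r1=2
T0.r0=2 T2.r0=1 T2.r1=1
T0.r0=2 T2.r0=1 T2.r1=2

outcome vector order: (T0.r0,T2.r0,T2.r1)
|TSO outcomes| = 9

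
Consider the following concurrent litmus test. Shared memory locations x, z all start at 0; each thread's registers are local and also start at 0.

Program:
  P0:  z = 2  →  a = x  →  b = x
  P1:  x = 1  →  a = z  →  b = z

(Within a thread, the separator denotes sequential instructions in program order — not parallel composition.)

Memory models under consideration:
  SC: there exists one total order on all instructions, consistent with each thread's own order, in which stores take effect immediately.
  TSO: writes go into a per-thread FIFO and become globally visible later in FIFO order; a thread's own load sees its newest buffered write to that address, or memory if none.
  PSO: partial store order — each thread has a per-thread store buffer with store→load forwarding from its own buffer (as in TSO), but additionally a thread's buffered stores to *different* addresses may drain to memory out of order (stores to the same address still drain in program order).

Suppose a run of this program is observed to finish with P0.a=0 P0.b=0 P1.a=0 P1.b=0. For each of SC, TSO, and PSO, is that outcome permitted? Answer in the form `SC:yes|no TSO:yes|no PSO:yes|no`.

SC:no TSO:yes PSO:yes

outcome vector order: (P0.a,P0.b,P1.a,P1.b)
SC: 5 outcomes — {0/0/2/2, 0/1/2/2, 1/1/0/0, 1/1/0/2, 1/1/2/2}
TSO: 9 outcomes — {0/0/0/0, 0/0/0/2, 0/0/2/2, 0/1/0/0, 0/1/0/2, 0/1/2/2, 1/1/0/0, 1/1/0/2, 1/1/2/2}
PSO: 9 outcomes — {0/0/0/0, 0/0/0/2, 0/0/2/2, 0/1/0/0, 0/1/0/2, 0/1/2/2, 1/1/0/0, 1/1/0/2, 1/1/2/2}
target 0/0/0/0 ∈ {TSO,PSO}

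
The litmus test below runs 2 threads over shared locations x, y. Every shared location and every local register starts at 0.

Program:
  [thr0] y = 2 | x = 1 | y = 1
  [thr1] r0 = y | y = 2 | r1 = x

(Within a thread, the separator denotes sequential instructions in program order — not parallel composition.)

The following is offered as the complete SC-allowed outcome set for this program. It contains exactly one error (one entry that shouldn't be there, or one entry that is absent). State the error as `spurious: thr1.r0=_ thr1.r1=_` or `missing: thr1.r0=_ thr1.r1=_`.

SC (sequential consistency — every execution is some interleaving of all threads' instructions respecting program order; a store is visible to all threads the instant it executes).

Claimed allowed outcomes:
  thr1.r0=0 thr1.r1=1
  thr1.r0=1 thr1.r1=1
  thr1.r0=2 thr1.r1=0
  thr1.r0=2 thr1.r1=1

outcome vector order: (thr1.r0,thr1.r1)
under SC → 0/0 0/1 1/1 2/0 2/1
SC∖claimed = {0/0}

missing: thr1.r0=0 thr1.r1=0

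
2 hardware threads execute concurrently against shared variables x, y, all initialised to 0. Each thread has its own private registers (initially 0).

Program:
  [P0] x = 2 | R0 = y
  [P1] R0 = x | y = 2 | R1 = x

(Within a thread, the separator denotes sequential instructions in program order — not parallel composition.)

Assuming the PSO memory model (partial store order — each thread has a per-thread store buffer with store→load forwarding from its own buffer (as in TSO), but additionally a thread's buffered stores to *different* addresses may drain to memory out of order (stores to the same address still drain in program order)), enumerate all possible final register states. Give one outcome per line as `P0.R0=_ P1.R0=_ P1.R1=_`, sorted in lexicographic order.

outcome vector order: (P0.R0,P1.R0,P1.R1)
|PSO outcomes| = 6

P0.R0=0 P1.R0=0 P1.R1=0
P0.R0=0 P1.R0=0 P1.R1=2
P0.R0=0 P1.R0=2 P1.R1=2
P0.R0=2 P1.R0=0 P1.R1=0
P0.R0=2 P1.R0=0 P1.R1=2
P0.R0=2 P1.R0=2 P1.R1=2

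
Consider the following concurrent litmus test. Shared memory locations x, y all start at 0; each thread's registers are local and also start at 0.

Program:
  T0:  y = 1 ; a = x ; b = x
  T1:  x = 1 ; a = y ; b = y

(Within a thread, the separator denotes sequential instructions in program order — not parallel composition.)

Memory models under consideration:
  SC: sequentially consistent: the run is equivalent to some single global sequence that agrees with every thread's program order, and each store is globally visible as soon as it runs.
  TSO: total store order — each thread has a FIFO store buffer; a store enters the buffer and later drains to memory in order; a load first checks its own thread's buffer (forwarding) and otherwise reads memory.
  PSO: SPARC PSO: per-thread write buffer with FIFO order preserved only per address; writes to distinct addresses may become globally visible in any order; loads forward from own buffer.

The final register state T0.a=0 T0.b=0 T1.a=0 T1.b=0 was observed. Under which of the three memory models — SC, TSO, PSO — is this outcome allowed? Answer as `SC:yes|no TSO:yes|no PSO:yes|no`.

outcome vector order: (T0.a,T0.b,T1.a,T1.b)
SC (5): 0011 0111 1100 1101 1111
TSO (9): 0000 0001 0011 0100 0101 0111 1100 1101 1111
PSO (9): 0000 0001 0011 0100 0101 0111 1100 1101 1111
target 0000 ∈ {TSO,PSO}

SC:no TSO:yes PSO:yes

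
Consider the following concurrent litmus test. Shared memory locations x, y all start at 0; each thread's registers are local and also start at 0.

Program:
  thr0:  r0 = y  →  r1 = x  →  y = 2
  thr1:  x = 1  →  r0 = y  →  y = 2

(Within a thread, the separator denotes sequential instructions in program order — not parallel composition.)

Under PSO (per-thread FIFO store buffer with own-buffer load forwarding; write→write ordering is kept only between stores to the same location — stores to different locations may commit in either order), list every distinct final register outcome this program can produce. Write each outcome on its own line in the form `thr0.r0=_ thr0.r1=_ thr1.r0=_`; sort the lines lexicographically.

outcome vector order: (thr0.r0,thr0.r1,thr1.r0)
|PSO outcomes| = 6

thr0.r0=0 thr0.r1=0 thr1.r0=0
thr0.r0=0 thr0.r1=0 thr1.r0=2
thr0.r0=0 thr0.r1=1 thr1.r0=0
thr0.r0=0 thr0.r1=1 thr1.r0=2
thr0.r0=2 thr0.r1=0 thr1.r0=0
thr0.r0=2 thr0.r1=1 thr1.r0=0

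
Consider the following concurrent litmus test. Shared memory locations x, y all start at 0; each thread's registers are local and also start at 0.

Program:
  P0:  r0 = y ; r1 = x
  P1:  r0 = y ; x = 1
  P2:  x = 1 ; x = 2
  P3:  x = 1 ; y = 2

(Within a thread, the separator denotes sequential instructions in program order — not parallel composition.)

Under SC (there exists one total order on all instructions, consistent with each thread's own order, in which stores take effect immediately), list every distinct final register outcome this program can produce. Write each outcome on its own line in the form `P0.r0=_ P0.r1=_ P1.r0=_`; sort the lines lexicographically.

outcome vector order: (P0.r0,P0.r1,P1.r0)
|SC outcomes| = 10

P0.r0=0 P0.r1=0 P1.r0=0
P0.r0=0 P0.r1=0 P1.r0=2
P0.r0=0 P0.r1=1 P1.r0=0
P0.r0=0 P0.r1=1 P1.r0=2
P0.r0=0 P0.r1=2 P1.r0=0
P0.r0=0 P0.r1=2 P1.r0=2
P0.r0=2 P0.r1=1 P1.r0=0
P0.r0=2 P0.r1=1 P1.r0=2
P0.r0=2 P0.r1=2 P1.r0=0
P0.r0=2 P0.r1=2 P1.r0=2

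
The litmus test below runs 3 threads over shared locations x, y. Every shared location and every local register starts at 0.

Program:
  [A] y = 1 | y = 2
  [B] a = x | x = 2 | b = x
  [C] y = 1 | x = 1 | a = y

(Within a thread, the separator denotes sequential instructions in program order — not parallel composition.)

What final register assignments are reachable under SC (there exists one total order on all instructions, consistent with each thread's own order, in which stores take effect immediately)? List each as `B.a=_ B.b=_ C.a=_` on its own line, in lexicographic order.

B.a=0 B.b=1 C.a=1
B.a=0 B.b=1 C.a=2
B.a=0 B.b=2 C.a=1
B.a=0 B.b=2 C.a=2
B.a=1 B.b=2 C.a=1
B.a=1 B.b=2 C.a=2

outcome vector order: (B.a,B.b,C.a)
|SC outcomes| = 6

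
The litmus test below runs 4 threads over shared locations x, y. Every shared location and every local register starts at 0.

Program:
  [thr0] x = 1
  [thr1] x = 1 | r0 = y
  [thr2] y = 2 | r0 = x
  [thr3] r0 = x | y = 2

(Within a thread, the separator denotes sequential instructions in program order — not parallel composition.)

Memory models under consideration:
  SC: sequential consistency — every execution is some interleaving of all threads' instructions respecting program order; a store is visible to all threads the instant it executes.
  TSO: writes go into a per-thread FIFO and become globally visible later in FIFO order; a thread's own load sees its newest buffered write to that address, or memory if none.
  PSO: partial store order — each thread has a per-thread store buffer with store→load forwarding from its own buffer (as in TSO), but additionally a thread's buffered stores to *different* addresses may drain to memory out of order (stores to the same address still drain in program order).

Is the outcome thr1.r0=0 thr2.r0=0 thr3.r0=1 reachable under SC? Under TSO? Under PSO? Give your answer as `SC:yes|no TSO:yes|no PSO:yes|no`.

outcome vector order: (thr1.r0,thr2.r0,thr3.r0)
SC: 6 outcomes — {(0,1,0) (0,1,1) (2,0,0) (2,0,1) (2,1,0) (2,1,1)}
TSO: 8 outcomes — {(0,0,0) (0,0,1) (0,1,0) (0,1,1) (2,0,0) (2,0,1) (2,1,0) (2,1,1)}
PSO: 8 outcomes — {(0,0,0) (0,0,1) (0,1,0) (0,1,1) (2,0,0) (2,0,1) (2,1,0) (2,1,1)}
target (0,0,1) ∈ {TSO,PSO}

SC:no TSO:yes PSO:yes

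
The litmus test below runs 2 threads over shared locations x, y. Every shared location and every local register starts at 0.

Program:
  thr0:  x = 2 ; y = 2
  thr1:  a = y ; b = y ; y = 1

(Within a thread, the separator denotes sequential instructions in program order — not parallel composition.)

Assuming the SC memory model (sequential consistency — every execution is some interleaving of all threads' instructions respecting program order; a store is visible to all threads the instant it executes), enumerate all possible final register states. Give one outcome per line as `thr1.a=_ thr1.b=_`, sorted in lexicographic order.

outcome vector order: (thr1.a,thr1.b)
|SC outcomes| = 3

thr1.a=0 thr1.b=0
thr1.a=0 thr1.b=2
thr1.a=2 thr1.b=2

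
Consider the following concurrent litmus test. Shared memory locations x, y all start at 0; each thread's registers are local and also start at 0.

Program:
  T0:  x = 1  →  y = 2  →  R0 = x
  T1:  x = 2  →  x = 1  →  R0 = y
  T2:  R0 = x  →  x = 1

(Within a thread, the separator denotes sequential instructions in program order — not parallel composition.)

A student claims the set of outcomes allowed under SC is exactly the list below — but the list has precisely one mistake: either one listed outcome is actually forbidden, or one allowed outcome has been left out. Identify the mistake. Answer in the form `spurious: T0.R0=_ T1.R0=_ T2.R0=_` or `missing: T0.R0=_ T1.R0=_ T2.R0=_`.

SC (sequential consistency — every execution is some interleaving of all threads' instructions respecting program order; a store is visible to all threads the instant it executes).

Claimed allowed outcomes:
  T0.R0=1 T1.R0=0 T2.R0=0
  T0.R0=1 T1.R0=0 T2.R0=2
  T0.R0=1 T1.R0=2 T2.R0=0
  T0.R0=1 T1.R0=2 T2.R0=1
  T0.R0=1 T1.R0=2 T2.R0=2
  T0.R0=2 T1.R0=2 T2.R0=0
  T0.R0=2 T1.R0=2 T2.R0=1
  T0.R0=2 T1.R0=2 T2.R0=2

missing: T0.R0=1 T1.R0=0 T2.R0=1

outcome vector order: (T0.R0,T1.R0,T2.R0)
SC: 9 outcomes — {<1 0 0> <1 0 1> <1 0 2> <1 2 0> <1 2 1> <1 2 2> <2 2 0> <2 2 1> <2 2 2>}
SC∖claimed = {<1 0 1>}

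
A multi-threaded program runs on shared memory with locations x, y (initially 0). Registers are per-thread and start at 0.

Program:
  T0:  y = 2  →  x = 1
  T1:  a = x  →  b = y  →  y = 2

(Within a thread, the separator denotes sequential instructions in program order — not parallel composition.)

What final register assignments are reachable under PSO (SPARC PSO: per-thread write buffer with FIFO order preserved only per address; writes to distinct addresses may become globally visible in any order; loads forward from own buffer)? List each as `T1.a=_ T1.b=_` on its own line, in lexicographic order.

outcome vector order: (T1.a,T1.b)
|PSO outcomes| = 4

T1.a=0 T1.b=0
T1.a=0 T1.b=2
T1.a=1 T1.b=0
T1.a=1 T1.b=2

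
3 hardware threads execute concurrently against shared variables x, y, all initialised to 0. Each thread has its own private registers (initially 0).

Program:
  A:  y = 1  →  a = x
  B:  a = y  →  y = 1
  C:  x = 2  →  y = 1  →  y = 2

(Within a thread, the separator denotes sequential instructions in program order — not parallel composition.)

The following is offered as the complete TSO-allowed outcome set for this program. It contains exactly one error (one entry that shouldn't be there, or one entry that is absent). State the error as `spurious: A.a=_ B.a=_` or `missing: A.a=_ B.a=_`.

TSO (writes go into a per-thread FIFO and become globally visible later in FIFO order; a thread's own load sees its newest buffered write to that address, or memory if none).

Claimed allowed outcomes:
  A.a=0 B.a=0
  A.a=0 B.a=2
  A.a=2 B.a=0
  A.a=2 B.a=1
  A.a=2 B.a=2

missing: A.a=0 B.a=1

outcome vector order: (A.a,B.a)
TSO: 6 outcomes — {00 01 02 20 21 22}
TSO∖claimed = {01}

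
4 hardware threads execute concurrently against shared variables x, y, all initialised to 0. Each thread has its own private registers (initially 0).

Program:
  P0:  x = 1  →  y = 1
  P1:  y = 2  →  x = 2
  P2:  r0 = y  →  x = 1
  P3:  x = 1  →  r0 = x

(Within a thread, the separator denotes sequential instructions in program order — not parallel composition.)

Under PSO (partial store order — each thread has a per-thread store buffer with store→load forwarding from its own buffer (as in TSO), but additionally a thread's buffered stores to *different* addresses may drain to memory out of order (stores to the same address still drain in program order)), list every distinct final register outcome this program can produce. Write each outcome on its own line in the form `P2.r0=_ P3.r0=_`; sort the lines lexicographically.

outcome vector order: (P2.r0,P3.r0)
|PSO outcomes| = 6

P2.r0=0 P3.r0=1
P2.r0=0 P3.r0=2
P2.r0=1 P3.r0=1
P2.r0=1 P3.r0=2
P2.r0=2 P3.r0=1
P2.r0=2 P3.r0=2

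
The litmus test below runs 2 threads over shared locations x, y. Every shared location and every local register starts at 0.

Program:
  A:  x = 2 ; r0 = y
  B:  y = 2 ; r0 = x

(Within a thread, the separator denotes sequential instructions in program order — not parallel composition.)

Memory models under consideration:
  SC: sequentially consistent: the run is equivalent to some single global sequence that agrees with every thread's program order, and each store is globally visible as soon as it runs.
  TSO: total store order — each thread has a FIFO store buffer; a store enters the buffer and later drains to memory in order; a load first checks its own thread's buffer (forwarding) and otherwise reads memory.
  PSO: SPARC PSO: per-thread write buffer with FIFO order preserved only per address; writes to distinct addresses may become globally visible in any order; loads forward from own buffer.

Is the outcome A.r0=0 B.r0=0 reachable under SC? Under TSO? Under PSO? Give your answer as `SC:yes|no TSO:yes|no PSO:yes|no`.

SC:no TSO:yes PSO:yes

outcome vector order: (A.r0,B.r0)
under SC → <0 2> <2 0> <2 2>
under TSO → <0 0> <0 2> <2 0> <2 2>
under PSO → <0 0> <0 2> <2 0> <2 2>
target <0 0> ∈ {TSO,PSO}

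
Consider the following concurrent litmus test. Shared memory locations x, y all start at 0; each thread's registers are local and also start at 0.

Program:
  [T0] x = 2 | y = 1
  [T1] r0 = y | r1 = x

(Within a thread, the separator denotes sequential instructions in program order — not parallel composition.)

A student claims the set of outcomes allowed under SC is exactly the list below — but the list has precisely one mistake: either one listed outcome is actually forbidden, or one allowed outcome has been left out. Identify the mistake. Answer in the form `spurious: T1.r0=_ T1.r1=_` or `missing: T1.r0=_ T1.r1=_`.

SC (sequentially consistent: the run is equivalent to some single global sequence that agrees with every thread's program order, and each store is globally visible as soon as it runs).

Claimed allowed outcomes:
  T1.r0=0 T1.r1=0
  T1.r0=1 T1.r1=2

outcome vector order: (T1.r0,T1.r1)
SC: 3 outcomes — {0/0 0/2 1/2}
SC∖claimed = {0/2}

missing: T1.r0=0 T1.r1=2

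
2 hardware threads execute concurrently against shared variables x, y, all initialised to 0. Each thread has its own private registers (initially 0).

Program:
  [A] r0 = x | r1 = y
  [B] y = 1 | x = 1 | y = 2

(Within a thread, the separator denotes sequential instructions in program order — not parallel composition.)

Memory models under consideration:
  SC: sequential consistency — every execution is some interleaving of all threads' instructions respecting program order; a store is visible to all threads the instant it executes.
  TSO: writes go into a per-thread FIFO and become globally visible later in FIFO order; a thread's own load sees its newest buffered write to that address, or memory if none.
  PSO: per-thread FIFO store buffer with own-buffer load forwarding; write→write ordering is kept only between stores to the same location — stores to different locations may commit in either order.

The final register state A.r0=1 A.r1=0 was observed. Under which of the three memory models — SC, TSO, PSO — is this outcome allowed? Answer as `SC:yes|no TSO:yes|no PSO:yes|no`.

outcome vector order: (A.r0,A.r1)
under SC → (0,0), (0,1), (0,2), (1,1), (1,2)
under TSO → (0,0), (0,1), (0,2), (1,1), (1,2)
under PSO → (0,0), (0,1), (0,2), (1,0), (1,1), (1,2)
target (1,0) ∈ {PSO}

SC:no TSO:no PSO:yes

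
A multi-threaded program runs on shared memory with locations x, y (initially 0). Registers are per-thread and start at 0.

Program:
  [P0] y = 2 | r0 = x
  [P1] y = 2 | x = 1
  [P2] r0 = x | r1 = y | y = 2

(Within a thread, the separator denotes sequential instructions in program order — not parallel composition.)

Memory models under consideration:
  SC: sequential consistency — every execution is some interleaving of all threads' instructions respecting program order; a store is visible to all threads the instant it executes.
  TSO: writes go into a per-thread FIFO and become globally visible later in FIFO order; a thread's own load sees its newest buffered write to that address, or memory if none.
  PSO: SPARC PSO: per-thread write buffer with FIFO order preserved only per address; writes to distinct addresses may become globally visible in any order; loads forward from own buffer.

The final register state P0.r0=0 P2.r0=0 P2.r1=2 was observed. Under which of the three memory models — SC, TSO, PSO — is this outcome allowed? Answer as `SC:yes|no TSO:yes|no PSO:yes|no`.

outcome vector order: (P0.r0,P2.r0,P2.r1)
[SC] allowed = {000; 002; 012; 100; 102; 112}
[TSO] allowed = {000; 002; 012; 100; 102; 112}
[PSO] allowed = {000; 002; 010; 012; 100; 102; 110; 112}
target 002 ∈ {SC,TSO,PSO}

SC:yes TSO:yes PSO:yes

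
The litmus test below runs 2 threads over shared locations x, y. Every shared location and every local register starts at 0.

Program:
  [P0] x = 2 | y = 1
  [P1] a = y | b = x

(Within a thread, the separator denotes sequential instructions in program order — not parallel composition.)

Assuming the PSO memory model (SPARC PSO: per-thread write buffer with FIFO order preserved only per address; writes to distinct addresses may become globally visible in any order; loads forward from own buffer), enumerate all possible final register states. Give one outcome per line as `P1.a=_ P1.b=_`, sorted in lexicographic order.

P1.a=0 P1.b=0
P1.a=0 P1.b=2
P1.a=1 P1.b=0
P1.a=1 P1.b=2

outcome vector order: (P1.a,P1.b)
|PSO outcomes| = 4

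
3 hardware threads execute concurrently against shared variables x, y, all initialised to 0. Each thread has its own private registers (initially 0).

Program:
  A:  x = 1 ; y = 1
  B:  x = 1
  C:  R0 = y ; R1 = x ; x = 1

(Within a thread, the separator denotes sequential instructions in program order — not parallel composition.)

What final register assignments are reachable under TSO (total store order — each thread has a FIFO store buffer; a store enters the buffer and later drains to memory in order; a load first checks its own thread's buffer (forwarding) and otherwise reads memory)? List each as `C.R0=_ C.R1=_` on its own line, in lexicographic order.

C.R0=0 C.R1=0
C.R0=0 C.R1=1
C.R0=1 C.R1=1

outcome vector order: (C.R0,C.R1)
|TSO outcomes| = 3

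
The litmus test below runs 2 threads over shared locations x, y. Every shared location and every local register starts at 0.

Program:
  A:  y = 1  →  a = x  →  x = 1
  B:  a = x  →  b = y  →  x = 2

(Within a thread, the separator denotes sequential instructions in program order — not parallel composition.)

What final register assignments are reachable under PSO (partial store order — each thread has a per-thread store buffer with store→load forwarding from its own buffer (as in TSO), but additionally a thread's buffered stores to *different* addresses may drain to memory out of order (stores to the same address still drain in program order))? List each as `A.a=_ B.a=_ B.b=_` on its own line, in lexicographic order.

A.a=0 B.a=0 B.b=0
A.a=0 B.a=0 B.b=1
A.a=0 B.a=1 B.b=0
A.a=0 B.a=1 B.b=1
A.a=2 B.a=0 B.b=0
A.a=2 B.a=0 B.b=1

outcome vector order: (A.a,B.a,B.b)
|PSO outcomes| = 6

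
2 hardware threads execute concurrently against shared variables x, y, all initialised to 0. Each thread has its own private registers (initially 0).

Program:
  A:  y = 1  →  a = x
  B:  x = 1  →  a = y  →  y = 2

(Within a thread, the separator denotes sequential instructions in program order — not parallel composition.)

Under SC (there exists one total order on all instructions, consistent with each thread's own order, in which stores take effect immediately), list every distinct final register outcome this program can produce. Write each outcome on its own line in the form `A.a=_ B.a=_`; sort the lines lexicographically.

A.a=0 B.a=1
A.a=1 B.a=0
A.a=1 B.a=1

outcome vector order: (A.a,B.a)
|SC outcomes| = 3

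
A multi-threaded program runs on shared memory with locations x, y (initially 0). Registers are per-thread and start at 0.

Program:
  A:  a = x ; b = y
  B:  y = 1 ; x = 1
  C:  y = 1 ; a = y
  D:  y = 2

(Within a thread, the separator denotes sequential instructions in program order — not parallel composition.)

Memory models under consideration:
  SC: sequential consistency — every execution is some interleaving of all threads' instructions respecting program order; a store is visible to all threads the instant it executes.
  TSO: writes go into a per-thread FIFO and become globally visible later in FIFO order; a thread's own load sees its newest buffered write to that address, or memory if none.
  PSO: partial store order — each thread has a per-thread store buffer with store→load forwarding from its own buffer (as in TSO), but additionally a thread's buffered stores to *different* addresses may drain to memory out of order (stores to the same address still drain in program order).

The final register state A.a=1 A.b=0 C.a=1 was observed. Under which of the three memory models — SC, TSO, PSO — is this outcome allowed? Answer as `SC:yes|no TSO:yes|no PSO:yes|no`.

SC:no TSO:no PSO:yes

outcome vector order: (A.a,A.b,C.a)
SC (10): 0/0/1, 0/0/2, 0/1/1, 0/1/2, 0/2/1, 0/2/2, 1/1/1, 1/1/2, 1/2/1, 1/2/2
TSO (10): 0/0/1, 0/0/2, 0/1/1, 0/1/2, 0/2/1, 0/2/2, 1/1/1, 1/1/2, 1/2/1, 1/2/2
PSO (12): 0/0/1, 0/0/2, 0/1/1, 0/1/2, 0/2/1, 0/2/2, 1/0/1, 1/0/2, 1/1/1, 1/1/2, 1/2/1, 1/2/2
target 1/0/1 ∈ {PSO}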